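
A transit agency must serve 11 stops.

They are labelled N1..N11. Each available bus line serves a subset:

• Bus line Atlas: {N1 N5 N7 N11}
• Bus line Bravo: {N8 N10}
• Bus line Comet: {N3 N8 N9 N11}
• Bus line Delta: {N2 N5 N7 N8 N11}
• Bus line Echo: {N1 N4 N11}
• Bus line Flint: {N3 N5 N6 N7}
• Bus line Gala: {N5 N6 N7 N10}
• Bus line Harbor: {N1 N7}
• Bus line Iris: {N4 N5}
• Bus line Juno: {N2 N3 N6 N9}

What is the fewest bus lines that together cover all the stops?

4

Take {Bravo, Delta, Echo, Juno}. Their union is {N1, N2, N3, N4, N5, N6, N7, N8, N9, N10, N11}, which is all 11 stops.
No 3 of the 10 bus lines cover everything (all 120 combinations miss at least one stop), so 4 is optimal.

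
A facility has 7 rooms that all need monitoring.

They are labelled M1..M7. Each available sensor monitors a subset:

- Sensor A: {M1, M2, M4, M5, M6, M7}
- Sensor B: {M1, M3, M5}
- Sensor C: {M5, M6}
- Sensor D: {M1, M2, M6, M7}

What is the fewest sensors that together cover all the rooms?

2

A and B together: A ∪ B = {M1, M2, M3, M4, M5, M6, M7} — every room is covered.
No single sensor has all 7 rooms (the largest, A, has 6), so 2 is optimal.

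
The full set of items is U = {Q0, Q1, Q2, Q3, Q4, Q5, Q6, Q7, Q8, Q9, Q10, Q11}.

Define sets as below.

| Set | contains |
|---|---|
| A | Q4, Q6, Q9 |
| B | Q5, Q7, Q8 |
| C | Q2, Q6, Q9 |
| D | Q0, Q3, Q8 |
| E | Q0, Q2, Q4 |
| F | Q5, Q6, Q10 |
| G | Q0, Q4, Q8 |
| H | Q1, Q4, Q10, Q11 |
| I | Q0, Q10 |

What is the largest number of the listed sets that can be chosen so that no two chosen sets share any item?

3

C, D, H are pairwise disjoint (C={Q2,Q6,Q9}; D={Q0,Q3,Q8}; H={Q1,Q4,Q10,Q11}).
Every remaining set overlaps one of these, and no 4 of the listed sets are pairwise disjoint, so 3 is the maximum.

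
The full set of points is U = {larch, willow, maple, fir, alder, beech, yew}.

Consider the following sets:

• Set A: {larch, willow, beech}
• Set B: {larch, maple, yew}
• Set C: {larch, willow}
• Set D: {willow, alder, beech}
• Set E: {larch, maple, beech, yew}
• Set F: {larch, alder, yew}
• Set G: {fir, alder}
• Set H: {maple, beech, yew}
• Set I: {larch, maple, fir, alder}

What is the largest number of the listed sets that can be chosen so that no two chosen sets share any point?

3

C, G, H are pairwise disjoint (C={larch,willow}; G={fir,alder}; H={maple,beech,yew}).
Every remaining set overlaps one of these, and no 4 of the listed sets are pairwise disjoint, so 3 is the maximum.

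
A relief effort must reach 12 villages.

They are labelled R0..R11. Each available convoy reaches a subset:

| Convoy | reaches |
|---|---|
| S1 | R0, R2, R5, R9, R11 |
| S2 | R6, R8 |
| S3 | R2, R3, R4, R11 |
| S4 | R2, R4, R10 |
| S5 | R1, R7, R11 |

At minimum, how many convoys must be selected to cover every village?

5

Take {S1, S2, S3, S4, S5}. Their union is {R0, R1, R2, R3, R4, R5, R6, R7, R8, R9, R10, R11}, which is all 12 villages.
Only S1 contains R0, so S1 is forced; the remaining 7 villages need at least 4 more convoys (each remaining convoy adds at most 2) — so at least 5 convoys are needed, and 5 is optimal.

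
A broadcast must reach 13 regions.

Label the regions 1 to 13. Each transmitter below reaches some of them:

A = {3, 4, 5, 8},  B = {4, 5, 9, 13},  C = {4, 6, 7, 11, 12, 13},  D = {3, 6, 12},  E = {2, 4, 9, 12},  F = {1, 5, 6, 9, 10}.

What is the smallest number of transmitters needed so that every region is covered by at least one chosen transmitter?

4

A and C and E and F together: A ∪ C ∪ E ∪ F = {1, 2, 3, 4, 5, 6, 7, 8, 9, 10, 11, 12, 13} — every region is covered.
Only E contains 2, so E is forced; the remaining 9 regions need at least 3 more transmitters (each remaining transmitter adds at most 4) — so at least 4 transmitters are needed, and 4 is optimal.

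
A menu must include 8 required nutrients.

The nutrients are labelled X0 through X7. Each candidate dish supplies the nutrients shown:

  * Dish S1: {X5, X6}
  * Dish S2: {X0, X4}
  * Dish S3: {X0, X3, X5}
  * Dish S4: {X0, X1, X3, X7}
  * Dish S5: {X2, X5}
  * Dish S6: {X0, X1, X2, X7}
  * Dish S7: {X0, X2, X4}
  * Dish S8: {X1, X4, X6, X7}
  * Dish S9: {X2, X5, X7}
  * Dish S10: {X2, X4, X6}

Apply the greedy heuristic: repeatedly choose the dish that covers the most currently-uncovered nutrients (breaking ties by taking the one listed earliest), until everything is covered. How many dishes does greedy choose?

3

Greedy: pick S4 (covers 4 new) → pick S10 (covers 3 new) → pick S1 (covers 1 new). Total picks: 3.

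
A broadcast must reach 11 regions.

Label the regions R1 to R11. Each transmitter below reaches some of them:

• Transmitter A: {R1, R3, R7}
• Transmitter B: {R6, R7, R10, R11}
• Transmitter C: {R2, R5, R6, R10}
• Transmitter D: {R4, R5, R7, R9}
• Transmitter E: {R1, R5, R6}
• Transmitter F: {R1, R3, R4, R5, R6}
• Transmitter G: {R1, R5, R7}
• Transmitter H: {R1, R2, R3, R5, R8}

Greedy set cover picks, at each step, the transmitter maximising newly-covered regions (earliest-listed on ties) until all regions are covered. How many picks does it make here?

4

Greedy: pick F (covers 5 new) → pick B (covers 3 new) → pick H (covers 2 new) → pick D (covers 1 new). Total picks: 4.
(The true minimum cover uses only 3 transmitters, so greedy is not optimal here.)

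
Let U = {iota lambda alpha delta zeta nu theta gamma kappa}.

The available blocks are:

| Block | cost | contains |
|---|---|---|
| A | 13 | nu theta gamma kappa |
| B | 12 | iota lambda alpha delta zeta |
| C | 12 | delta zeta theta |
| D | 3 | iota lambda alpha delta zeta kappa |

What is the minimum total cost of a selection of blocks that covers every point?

16

A, D together cover every point (A ∪ D = {iota, lambda, alpha, delta, zeta, nu, theta, gamma, kappa}); total cost 13 + 3 = 16.
No covering selection has total cost below 16.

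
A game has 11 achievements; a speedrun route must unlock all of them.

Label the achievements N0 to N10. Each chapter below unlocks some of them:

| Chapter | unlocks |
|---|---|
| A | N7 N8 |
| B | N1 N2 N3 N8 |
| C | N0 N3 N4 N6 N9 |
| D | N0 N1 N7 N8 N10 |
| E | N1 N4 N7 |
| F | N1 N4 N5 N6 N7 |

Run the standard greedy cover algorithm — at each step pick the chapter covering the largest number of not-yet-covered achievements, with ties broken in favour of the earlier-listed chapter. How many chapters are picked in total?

Greedy: pick C (covers 5 new) → pick D (covers 4 new) → pick B (covers 1 new) → pick F (covers 1 new). Total picks: 4.

4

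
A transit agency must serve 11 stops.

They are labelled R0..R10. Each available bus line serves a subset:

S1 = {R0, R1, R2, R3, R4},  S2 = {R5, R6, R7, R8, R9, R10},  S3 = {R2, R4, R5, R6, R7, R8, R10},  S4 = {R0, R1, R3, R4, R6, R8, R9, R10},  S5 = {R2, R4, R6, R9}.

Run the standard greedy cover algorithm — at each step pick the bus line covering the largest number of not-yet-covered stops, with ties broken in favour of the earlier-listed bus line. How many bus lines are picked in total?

Greedy: pick S4 (covers 8 new) → pick S3 (covers 3 new). Total picks: 2.

2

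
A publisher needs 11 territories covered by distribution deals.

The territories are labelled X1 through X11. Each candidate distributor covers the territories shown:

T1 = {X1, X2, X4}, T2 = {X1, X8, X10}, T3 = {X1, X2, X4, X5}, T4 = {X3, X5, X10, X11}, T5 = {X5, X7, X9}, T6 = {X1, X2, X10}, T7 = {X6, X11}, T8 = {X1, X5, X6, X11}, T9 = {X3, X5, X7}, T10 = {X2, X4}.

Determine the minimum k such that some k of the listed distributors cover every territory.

Take {T2, T5, T8, T9, T10}. Their union is {X1, X2, X3, X4, X5, X6, X7, X8, X9, X10, X11}, which is all 11 territories.
No 4 of the 10 distributors cover everything (all 210 combinations miss at least one territory), so 5 is optimal.

5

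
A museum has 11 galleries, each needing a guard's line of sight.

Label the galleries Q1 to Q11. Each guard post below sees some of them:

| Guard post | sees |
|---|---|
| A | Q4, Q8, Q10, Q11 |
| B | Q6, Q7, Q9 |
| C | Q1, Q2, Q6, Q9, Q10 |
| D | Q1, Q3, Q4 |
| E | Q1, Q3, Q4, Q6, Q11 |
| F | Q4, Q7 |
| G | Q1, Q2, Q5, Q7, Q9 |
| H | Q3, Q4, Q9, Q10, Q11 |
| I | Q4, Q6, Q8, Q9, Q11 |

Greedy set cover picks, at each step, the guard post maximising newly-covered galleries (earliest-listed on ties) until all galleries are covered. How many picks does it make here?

4

Greedy: pick C (covers 5 new) → pick A (covers 3 new) → pick G (covers 2 new) → pick D (covers 1 new). Total picks: 4.
(The true minimum cover uses only 3 guard posts, so greedy is not optimal here.)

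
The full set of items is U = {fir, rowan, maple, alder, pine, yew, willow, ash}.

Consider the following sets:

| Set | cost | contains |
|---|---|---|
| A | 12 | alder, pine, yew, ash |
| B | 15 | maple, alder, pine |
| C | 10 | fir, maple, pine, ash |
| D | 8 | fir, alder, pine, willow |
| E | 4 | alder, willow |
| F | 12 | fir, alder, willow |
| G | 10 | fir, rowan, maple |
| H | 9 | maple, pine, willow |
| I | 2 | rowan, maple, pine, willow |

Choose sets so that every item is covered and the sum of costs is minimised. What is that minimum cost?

A, D, I together cover every item (A ∪ D ∪ I = {fir, rowan, maple, alder, pine, yew, willow, ash}); total cost 12 + 8 + 2 = 22.
No covering selection has total cost below 22.

22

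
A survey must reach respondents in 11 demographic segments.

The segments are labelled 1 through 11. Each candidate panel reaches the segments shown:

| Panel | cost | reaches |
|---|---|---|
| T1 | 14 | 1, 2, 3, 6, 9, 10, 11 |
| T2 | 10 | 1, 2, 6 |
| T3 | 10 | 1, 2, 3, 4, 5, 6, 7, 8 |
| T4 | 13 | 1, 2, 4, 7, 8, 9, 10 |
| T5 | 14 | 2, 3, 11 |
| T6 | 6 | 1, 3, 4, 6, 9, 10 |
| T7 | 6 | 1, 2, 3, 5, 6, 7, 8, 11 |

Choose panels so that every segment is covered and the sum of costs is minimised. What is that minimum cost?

12

T6, T7 together cover every segment (T6 ∪ T7 = {1, 2, 3, 4, 5, 6, 7, 8, 9, 10, 11}); total cost 6 + 6 = 12.
No covering selection has total cost below 12.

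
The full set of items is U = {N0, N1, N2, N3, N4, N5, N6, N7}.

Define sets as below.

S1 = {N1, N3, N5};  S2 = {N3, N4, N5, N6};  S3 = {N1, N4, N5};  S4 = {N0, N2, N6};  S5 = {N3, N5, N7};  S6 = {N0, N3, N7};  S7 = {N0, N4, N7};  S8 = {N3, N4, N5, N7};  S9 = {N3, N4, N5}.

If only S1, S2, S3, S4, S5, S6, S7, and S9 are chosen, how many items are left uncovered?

0

Union of S1, S2, S3, S4, S5, S6, S7, S9 = {N0, N1, N2, N3, N4, N5, N6, N7} — that's every item, so 0 are uncovered.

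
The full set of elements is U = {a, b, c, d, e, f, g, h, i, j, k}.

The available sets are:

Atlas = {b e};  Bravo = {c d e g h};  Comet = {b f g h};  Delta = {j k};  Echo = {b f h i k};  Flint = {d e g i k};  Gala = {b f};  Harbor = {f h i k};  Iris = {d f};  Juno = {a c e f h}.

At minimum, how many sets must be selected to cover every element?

Comet and Delta and Flint and Juno together: Comet ∪ Delta ∪ Flint ∪ Juno = {a, b, c, d, e, f, g, h, i, j, k} — every element is covered.
No 3 of the 10 sets cover everything (all 120 combinations miss at least one element), so 4 is optimal.

4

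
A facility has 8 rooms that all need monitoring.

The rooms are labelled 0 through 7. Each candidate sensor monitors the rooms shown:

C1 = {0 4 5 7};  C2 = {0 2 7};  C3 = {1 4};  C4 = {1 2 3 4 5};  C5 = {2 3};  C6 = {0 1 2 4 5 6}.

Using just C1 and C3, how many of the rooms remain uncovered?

3

Union of C1, C3 = {0, 1, 4, 5, 7}.
Not covered: 2, 3, 6 — 3 rooms.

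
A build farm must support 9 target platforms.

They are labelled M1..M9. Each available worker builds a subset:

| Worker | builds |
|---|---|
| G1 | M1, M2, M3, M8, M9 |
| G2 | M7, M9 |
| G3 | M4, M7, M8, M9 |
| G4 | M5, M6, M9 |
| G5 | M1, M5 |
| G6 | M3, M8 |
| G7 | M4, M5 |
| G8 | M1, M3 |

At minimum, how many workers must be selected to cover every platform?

3

Take {G1, G3, G4}. Their union is {M1, M2, M3, M4, M5, M6, M7, M8, M9}, which is all 9 platforms.
Only G1 contains M2, so G1 is forced; the remaining 4 platforms need at least 2 more workers (each remaining worker adds at most 2) — so at least 3 workers are needed, and 3 is optimal.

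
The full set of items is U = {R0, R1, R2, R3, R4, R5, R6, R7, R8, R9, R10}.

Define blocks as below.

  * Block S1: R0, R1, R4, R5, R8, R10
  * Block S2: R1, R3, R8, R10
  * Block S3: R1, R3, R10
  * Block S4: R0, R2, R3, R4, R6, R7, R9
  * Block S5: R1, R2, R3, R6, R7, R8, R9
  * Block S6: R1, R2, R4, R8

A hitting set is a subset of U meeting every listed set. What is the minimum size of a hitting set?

2

Take H = {R1, R2}. Each listed block contains at least one of these, so H is a hitting set of size 2.
No single item lies in every block, so at least 2 are needed and 2 is optimal.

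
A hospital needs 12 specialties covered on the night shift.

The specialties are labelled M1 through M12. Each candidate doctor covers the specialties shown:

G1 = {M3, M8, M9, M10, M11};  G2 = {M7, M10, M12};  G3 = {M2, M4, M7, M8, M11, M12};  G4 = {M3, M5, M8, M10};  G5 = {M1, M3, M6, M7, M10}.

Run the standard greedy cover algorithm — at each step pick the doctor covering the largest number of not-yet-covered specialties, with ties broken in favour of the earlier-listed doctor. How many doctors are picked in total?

Greedy: pick G3 (covers 6 new) → pick G5 (covers 4 new) → pick G1 (covers 1 new) → pick G4 (covers 1 new). Total picks: 4.

4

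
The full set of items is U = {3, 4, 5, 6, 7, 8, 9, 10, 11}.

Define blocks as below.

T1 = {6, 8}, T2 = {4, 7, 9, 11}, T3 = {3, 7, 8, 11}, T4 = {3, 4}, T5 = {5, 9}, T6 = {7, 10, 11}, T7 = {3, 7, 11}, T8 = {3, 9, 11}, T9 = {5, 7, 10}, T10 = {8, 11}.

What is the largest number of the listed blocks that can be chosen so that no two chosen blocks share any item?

4

T1, T4, T5, T6 are pairwise disjoint (T1={6,8}; T4={3,4}; T5={5,9}; T6={7,10,11}).
Every remaining block overlaps one of these, and no 5 of the listed blocks are pairwise disjoint, so 4 is the maximum.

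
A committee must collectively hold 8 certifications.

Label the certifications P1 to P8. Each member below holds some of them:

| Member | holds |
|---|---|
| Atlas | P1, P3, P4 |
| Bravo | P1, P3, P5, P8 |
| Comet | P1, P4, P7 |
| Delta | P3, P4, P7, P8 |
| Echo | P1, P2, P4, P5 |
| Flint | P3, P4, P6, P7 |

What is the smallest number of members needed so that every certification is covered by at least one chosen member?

Delta and Echo and Flint together: Delta ∪ Echo ∪ Flint = {P1, P2, P3, P4, P5, P6, P7, P8} — every certification is covered.
Only Echo contains P2, so Echo is forced; the remaining 4 certifications need at least 2 more members (each remaining member adds at most 3) — so at least 3 members are needed, and 3 is optimal.

3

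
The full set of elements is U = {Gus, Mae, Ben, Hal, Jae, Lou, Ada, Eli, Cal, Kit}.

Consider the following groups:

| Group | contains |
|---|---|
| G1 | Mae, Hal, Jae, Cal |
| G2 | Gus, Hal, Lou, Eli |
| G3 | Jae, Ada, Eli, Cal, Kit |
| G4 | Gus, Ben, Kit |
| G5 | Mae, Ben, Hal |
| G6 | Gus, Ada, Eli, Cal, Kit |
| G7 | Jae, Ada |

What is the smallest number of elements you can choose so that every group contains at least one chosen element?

H = {Gus, Mae, Jae} meets every group (each contains at least one member of H), and |H| = 3.
No choice of 2 elements meets every group, so 3 is the minimum.

3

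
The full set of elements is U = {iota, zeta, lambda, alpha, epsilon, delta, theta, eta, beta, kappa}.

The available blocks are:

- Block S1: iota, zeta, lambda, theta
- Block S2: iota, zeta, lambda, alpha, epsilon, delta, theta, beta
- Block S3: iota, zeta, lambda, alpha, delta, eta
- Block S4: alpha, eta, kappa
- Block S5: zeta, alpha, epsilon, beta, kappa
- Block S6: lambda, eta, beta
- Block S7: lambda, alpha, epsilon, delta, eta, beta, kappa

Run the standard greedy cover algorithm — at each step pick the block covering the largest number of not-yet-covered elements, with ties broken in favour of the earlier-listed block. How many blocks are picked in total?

2

Greedy: pick S2 (covers 8 new) → pick S4 (covers 2 new). Total picks: 2.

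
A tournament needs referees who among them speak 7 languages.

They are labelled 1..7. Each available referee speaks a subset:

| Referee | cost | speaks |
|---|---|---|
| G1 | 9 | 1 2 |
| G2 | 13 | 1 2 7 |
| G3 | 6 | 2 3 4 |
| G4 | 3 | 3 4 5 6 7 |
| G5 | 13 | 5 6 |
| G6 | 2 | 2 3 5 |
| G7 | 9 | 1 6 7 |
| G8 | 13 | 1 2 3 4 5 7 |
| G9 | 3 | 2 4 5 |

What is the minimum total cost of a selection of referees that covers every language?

12

G1, G4 together cover every language (G1 ∪ G4 = {1, 2, 3, 4, 5, 6, 7}); total cost 9 + 3 = 12.
The greedy pick G4, G6, G1 costs 14; no covering selection beats 12.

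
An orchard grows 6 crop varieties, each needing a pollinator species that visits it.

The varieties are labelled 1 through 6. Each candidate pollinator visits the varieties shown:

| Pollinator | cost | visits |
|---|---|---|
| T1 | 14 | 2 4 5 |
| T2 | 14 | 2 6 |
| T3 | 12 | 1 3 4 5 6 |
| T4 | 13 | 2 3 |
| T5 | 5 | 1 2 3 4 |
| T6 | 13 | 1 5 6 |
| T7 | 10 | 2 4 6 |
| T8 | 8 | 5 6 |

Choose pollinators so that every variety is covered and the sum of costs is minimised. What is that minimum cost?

T5, T8 together cover every variety (T5 ∪ T8 = {1, 2, 3, 4, 5, 6}); total cost 5 + 8 = 13.
No covering selection has total cost below 13.

13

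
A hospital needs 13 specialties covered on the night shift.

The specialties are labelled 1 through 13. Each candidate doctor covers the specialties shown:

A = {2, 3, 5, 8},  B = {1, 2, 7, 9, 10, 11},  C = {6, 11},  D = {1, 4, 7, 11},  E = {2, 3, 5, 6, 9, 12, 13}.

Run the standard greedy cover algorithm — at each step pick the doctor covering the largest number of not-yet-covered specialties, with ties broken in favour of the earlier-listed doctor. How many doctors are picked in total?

Greedy: pick E (covers 7 new) → pick B (covers 4 new) → pick A (covers 1 new) → pick D (covers 1 new). Total picks: 4.

4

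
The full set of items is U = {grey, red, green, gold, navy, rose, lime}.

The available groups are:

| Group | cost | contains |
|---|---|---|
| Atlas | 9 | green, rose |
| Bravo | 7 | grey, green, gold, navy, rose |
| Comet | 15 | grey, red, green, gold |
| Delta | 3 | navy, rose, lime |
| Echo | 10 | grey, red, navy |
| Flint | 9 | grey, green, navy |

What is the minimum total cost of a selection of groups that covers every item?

Comet, Delta together cover every item (Comet ∪ Delta = {grey, red, green, gold, navy, rose, lime}); total cost 15 + 3 = 18.
The greedy pick Delta, Bravo, Echo costs 20; no covering selection beats 18.

18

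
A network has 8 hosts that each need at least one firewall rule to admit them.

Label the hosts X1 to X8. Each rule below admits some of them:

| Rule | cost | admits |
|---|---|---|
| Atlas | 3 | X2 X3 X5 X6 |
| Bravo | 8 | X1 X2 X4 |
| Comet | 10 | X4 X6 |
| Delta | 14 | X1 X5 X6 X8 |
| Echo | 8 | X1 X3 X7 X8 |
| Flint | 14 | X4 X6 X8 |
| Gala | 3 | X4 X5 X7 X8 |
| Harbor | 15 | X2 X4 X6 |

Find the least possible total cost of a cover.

14

Atlas, Bravo, Gala together cover every host (Atlas ∪ Bravo ∪ Gala = {X1, X2, X3, X4, X5, X6, X7, X8}); total cost 3 + 8 + 3 = 14.
No covering selection has total cost below 14.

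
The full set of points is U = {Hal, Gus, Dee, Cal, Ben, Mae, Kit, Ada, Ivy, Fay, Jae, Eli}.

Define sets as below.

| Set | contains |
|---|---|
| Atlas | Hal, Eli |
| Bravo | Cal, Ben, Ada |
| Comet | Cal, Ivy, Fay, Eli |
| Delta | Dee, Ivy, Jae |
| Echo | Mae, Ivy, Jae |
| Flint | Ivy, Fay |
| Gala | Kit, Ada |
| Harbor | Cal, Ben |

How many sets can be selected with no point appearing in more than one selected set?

Atlas, Delta, Gala, Harbor are pairwise disjoint (Atlas={Hal,Eli}; Delta={Dee,Ivy,Jae}; Gala={Kit,Ada}; Harbor={Cal,Ben}).
Every remaining set overlaps one of these, and no 5 of the listed sets are pairwise disjoint, so 4 is the maximum.

4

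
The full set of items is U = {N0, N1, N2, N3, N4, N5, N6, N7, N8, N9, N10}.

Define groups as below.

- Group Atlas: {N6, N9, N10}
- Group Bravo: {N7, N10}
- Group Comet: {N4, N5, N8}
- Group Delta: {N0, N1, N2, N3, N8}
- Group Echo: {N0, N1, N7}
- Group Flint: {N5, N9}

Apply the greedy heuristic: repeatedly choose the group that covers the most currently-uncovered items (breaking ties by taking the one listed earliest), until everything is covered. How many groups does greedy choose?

Greedy: pick Delta (covers 5 new) → pick Atlas (covers 3 new) → pick Comet (covers 2 new) → pick Bravo (covers 1 new). Total picks: 4.

4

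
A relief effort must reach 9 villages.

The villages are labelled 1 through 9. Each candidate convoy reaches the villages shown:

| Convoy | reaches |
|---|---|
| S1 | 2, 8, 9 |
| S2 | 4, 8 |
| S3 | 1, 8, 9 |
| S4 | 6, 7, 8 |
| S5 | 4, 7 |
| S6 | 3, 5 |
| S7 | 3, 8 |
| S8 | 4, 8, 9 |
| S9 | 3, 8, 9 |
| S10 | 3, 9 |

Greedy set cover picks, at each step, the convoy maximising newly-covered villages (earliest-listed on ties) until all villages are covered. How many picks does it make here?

5

Greedy: pick S1 (covers 3 new) → pick S4 (covers 2 new) → pick S6 (covers 2 new) → pick S2 (covers 1 new) → pick S3 (covers 1 new). Total picks: 5.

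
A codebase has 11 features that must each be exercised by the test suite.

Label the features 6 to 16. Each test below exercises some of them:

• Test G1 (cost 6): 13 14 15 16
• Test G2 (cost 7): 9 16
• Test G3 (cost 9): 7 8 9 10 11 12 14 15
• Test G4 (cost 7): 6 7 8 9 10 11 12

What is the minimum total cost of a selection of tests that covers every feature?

G1, G4 together cover every feature (G1 ∪ G4 = {6, 7, 8, 9, 10, 11, 12, 13, 14, 15, 16}); total cost 6 + 7 = 13.
No covering selection has total cost below 13.

13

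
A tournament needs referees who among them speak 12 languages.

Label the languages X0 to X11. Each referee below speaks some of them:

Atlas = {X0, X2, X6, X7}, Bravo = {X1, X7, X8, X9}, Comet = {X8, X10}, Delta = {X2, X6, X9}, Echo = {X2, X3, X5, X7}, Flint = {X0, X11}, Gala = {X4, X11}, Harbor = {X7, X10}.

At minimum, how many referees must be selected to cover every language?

Take {Atlas, Bravo, Comet, Echo, Gala}. Their union is {X0, X1, X2, X3, X4, X5, X6, X7, X8, X9, X10, X11}, which is all 12 languages.
No 4 of the 8 referees cover everything (all 70 combinations miss at least one language), so 5 is optimal.

5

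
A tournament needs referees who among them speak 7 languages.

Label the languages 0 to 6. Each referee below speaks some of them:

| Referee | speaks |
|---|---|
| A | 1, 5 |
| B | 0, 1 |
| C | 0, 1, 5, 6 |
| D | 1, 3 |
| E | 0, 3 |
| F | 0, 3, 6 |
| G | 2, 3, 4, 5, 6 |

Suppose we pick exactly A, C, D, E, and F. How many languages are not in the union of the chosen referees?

2

Union of A, C, D, E, F = {0, 1, 3, 5, 6}.
Not covered: 2, 4 — 2 languages.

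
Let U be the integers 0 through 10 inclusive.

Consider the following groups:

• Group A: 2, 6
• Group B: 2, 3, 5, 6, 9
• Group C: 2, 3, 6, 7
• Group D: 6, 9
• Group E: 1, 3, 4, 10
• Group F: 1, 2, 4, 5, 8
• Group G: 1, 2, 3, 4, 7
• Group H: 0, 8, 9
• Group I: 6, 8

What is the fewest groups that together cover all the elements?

B, C, E, and H cover everything between them: the union {0, 1, 2, 3, 4, 5, 6, 7, 8, 9, 10} is all of U.
No 3 of the 9 groups cover everything (all 84 combinations miss at least one element), so 4 is optimal.

4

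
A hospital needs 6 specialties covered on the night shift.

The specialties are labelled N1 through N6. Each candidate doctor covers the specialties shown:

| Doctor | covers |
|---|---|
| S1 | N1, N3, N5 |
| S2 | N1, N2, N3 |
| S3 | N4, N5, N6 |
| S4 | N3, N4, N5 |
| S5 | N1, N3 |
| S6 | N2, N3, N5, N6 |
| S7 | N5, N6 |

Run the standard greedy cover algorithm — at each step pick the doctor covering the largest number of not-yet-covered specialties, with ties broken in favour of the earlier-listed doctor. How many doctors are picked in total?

3

Greedy: pick S6 (covers 4 new) → pick S1 (covers 1 new) → pick S3 (covers 1 new). Total picks: 3.
(The true minimum cover uses only 2 doctors, so greedy is not optimal here.)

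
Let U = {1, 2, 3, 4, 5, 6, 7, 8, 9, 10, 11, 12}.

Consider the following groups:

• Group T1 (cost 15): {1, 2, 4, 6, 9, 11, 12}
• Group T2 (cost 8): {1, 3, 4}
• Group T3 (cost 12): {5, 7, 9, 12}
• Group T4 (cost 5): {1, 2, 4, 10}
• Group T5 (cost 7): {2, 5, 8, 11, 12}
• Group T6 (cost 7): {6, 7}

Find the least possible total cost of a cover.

39

T2, T3, T4, T5, T6 together cover every point (T2 ∪ T3 ∪ T4 ∪ T5 ∪ T6 = {1, 2, 3, 4, 5, 6, 7, 8, 9, 10, 11, 12}); total cost 8 + 12 + 5 + 7 + 7 = 39.
No covering selection has total cost below 39.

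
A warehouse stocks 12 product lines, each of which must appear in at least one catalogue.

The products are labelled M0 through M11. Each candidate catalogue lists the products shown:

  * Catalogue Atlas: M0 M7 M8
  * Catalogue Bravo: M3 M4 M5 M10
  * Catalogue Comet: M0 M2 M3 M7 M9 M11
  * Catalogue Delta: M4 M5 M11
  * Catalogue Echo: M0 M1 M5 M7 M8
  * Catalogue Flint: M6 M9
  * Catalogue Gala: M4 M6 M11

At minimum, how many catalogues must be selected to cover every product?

4

Take {Bravo, Comet, Echo, Flint}. Their union is {M0, M1, M2, M3, M4, M5, M6, M7, M8, M9, M10, M11}, which is all 12 products.
No 3 of the 7 catalogues cover everything (all 35 combinations miss at least one product), so 4 is optimal.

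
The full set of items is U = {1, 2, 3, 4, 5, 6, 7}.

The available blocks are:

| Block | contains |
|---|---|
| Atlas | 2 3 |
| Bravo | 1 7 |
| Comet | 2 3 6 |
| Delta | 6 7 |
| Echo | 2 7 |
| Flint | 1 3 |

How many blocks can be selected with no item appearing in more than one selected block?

2

Atlas, Delta are pairwise disjoint (Atlas={2,3}; Delta={6,7}).
Every remaining block overlaps one of these, and no 3 of the listed blocks are pairwise disjoint, so 2 is the maximum.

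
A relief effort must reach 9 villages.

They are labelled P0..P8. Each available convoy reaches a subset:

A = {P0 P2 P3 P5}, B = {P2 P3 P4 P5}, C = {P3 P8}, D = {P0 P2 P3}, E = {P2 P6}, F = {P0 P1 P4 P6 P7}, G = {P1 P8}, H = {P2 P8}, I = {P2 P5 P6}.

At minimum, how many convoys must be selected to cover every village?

Take {B, F, G}. Their union is {P0, P1, P2, P3, P4, P5, P6, P7, P8}, which is all 9 villages.
Only F contains P7, so F is forced; the remaining 4 villages need at least 2 more convoys (each remaining convoy adds at most 3) — so at least 3 convoys are needed, and 3 is optimal.

3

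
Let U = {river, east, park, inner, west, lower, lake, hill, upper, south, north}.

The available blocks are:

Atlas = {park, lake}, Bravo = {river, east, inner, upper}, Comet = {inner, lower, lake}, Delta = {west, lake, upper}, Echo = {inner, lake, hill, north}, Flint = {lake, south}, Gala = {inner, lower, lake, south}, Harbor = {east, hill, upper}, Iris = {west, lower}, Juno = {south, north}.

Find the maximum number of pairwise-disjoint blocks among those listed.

Atlas, Bravo, Iris, Juno are pairwise disjoint (Atlas={park,lake}; Bravo={river,east,inner,upper}; Iris={west,lower}; Juno={south,north}).
Every remaining block overlaps one of these, and no 5 of the listed blocks are pairwise disjoint, so 4 is the maximum.

4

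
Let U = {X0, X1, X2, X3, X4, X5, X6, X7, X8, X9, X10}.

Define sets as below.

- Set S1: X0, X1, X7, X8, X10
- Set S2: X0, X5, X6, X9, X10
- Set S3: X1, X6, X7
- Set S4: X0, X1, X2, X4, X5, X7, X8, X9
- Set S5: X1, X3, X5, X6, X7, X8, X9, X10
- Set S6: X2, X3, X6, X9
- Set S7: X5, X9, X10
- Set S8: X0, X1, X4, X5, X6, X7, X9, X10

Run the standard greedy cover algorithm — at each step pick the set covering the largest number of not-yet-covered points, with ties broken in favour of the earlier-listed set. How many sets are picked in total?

Greedy: pick S4 (covers 8 new) → pick S5 (covers 3 new). Total picks: 2.

2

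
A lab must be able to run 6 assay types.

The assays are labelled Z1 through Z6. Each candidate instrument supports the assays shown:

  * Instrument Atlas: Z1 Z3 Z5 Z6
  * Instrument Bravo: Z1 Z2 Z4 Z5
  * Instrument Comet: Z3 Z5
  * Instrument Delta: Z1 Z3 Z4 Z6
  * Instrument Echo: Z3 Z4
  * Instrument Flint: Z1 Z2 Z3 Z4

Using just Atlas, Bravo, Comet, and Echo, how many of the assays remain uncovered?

Union of Atlas, Bravo, Comet, Echo = {Z1, Z2, Z3, Z4, Z5, Z6} — that's every assay, so 0 are uncovered.

0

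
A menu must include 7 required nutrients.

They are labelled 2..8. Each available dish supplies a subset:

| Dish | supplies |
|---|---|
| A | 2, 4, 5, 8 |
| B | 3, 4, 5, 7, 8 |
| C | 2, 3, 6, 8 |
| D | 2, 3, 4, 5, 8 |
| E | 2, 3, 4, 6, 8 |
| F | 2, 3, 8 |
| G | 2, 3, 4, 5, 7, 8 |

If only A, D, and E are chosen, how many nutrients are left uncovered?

Union of A, D, E = {2, 3, 4, 5, 6, 8}.
Not covered: 7 — 1 nutrient.

1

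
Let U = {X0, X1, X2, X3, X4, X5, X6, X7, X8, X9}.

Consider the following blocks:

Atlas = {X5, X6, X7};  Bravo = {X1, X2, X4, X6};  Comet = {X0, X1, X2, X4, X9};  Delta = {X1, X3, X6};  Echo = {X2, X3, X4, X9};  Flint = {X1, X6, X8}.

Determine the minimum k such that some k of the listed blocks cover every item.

4

Atlas and Comet and Echo and Flint together: Atlas ∪ Comet ∪ Echo ∪ Flint = {X0, X1, X2, X3, X4, X5, X6, X7, X8, X9} — every item is covered.
No 3 of the 6 blocks cover everything (all 20 combinations miss at least one item), so 4 is optimal.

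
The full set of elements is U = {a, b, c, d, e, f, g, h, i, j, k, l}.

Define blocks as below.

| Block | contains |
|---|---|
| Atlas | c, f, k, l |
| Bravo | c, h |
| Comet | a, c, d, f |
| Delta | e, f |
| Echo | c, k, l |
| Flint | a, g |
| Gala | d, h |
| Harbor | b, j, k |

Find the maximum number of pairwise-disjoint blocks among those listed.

Delta, Echo, Flint, Gala are pairwise disjoint (Delta={e,f}; Echo={c,k,l}; Flint={a,g}; Gala={d,h}).
Every remaining block overlaps one of these, and no 5 of the listed blocks are pairwise disjoint, so 4 is the maximum.

4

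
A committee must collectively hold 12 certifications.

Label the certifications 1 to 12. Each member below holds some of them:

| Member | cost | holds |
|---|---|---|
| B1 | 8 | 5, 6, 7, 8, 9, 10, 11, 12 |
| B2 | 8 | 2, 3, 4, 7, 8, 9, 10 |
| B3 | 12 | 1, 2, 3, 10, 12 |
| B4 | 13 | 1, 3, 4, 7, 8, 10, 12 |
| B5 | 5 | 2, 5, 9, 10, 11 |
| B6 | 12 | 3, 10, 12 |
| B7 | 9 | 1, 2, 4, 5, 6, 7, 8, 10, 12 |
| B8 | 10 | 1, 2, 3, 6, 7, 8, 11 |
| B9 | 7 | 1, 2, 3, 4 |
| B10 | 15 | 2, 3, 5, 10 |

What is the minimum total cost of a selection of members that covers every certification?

B1, B9 together cover every certification (B1 ∪ B9 = {1, 2, 3, 4, 5, 6, 7, 8, 9, 10, 11, 12}); total cost 8 + 7 = 15.
No covering selection has total cost below 15.

15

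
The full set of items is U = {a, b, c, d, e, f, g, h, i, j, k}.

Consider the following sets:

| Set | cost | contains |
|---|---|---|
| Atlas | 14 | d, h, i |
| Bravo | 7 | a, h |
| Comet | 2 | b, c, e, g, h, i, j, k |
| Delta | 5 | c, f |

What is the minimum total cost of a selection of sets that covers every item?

Atlas, Bravo, Comet, Delta together cover every item (Atlas ∪ Bravo ∪ Comet ∪ Delta = {a, b, c, d, e, f, g, h, i, j, k}); total cost 14 + 7 + 2 + 5 = 28.
No covering selection has total cost below 28.

28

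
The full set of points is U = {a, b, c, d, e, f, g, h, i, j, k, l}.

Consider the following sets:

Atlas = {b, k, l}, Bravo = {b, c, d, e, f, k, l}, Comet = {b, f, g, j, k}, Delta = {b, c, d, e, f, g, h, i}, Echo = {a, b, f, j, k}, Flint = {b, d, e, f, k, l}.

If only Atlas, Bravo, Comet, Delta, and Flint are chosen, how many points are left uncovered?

1

Union of Atlas, Bravo, Comet, Delta, Flint = {b, c, d, e, f, g, h, i, j, k, l}.
Not covered: a — 1 point.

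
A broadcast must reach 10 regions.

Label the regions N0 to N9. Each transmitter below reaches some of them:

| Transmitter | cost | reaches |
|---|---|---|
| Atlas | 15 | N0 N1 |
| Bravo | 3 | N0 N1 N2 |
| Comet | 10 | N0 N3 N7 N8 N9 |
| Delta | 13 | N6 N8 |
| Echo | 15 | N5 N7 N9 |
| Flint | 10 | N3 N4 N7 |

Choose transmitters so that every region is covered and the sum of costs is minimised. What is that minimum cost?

41

Bravo, Delta, Echo, Flint together cover every region (Bravo ∪ Delta ∪ Echo ∪ Flint = {N0, N1, N2, N3, N4, N5, N6, N7, N8, N9}); total cost 3 + 13 + 15 + 10 = 41.
The greedy pick Bravo, Comet, Flint, Delta, Echo costs 51; no covering selection beats 41.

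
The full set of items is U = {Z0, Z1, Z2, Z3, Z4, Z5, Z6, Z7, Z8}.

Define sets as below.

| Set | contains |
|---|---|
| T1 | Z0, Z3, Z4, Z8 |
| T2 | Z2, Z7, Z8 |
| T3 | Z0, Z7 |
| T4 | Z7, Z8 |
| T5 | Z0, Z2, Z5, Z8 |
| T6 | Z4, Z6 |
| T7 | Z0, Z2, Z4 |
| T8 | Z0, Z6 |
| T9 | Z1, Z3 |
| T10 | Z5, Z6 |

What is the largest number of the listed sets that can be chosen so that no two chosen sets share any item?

T4, T7, T9, T10 are pairwise disjoint (T4={Z7,Z8}; T7={Z0,Z2,Z4}; T9={Z1,Z3}; T10={Z5,Z6}).
Every remaining set overlaps one of these, and no 5 of the listed sets are pairwise disjoint, so 4 is the maximum.

4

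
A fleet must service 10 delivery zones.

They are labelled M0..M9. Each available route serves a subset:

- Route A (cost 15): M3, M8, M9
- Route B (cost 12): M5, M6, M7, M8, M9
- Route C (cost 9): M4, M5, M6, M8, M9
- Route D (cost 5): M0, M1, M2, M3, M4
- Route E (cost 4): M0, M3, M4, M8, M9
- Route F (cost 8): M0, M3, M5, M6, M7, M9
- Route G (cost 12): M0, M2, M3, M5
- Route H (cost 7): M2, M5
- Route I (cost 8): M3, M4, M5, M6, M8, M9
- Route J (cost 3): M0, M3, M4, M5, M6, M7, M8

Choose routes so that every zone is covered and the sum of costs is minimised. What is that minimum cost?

12

D, E, J together cover every zone (D ∪ E ∪ J = {M0, M1, M2, M3, M4, M5, M6, M7, M8, M9}); total cost 5 + 4 + 3 = 12.
No covering selection has total cost below 12.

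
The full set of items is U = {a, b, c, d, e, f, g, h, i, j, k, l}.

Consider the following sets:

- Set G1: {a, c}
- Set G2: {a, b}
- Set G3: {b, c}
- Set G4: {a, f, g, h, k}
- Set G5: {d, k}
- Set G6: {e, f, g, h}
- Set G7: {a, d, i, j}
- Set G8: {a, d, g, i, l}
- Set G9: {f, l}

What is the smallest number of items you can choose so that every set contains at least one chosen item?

4

Take T = {b, c, d, f}. Each listed set contains at least one of these, so T is a hitting set of size 4.
No choice of 3 items meets every set, so 4 is the minimum.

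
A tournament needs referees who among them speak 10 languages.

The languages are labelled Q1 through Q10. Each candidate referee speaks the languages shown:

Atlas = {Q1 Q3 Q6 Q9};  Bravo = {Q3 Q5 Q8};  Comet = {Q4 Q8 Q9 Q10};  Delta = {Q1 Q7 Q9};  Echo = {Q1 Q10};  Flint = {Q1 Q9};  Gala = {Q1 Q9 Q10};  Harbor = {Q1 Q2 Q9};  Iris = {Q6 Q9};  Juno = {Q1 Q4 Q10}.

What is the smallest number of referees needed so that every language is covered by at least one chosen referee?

5

Take {Atlas, Bravo, Comet, Delta, Harbor}. Their union is {Q1, Q2, Q3, Q4, Q5, Q6, Q7, Q8, Q9, Q10}, which is all 10 languages.
No 4 of the 10 referees cover everything (all 210 combinations miss at least one language), so 5 is optimal.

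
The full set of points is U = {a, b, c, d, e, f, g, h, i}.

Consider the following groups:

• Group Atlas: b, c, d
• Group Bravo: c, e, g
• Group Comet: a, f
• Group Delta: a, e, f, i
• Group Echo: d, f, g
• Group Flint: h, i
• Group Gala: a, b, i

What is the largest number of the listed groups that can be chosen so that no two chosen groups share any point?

3

Bravo, Comet, Flint are pairwise disjoint (Bravo={c,e,g}; Comet={a,f}; Flint={h,i}).
Every remaining group overlaps one of these, and no 4 of the listed groups are pairwise disjoint, so 3 is the maximum.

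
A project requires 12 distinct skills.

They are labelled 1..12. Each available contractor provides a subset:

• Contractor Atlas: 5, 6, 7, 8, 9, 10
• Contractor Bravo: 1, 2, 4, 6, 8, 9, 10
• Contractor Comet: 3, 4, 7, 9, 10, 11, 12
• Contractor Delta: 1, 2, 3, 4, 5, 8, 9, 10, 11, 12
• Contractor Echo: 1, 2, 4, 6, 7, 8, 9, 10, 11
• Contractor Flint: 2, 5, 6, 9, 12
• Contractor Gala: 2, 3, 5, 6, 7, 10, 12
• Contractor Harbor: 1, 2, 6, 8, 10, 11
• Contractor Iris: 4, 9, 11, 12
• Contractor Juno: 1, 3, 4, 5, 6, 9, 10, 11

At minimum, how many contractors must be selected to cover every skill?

2

Atlas and Delta together: Atlas ∪ Delta = {1, 2, 3, 4, 5, 6, 7, 8, 9, 10, 11, 12} — every skill is covered.
No single contractor has all 12 skills (the largest, Delta, has 10), so 2 is optimal.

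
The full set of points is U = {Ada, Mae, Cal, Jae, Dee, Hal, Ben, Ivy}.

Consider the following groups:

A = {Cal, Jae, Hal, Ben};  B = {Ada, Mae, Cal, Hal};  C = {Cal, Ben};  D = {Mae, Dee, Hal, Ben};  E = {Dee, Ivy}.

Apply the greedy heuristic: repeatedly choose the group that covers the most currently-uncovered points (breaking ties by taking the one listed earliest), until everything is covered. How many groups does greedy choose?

3

Greedy: pick A (covers 4 new) → pick B (covers 2 new) → pick E (covers 2 new). Total picks: 3.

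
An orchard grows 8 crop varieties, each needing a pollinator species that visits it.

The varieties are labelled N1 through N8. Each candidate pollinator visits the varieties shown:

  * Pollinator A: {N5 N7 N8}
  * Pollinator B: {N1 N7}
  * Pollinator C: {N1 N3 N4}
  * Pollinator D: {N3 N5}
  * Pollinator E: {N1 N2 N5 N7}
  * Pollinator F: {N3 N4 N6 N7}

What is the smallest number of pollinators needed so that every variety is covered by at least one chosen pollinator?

A and E and F together: A ∪ E ∪ F = {N1, N2, N3, N4, N5, N6, N7, N8} — every variety is covered.
Only E contains N2, so E is forced; the remaining 4 varieties need at least 2 more pollinators (each remaining pollinator adds at most 3) — so at least 3 pollinators are needed, and 3 is optimal.

3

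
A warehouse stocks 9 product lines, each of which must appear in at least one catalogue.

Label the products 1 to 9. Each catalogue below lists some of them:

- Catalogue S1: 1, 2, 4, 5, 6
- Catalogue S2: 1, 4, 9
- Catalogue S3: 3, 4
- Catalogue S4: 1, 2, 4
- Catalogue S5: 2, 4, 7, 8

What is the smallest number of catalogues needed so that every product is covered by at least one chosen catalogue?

4

S1 and S2 and S3 and S5 together: S1 ∪ S2 ∪ S3 ∪ S5 = {1, 2, 3, 4, 5, 6, 7, 8, 9} — every product is covered.
No 3 of the 5 catalogues cover everything (all 10 combinations miss at least one product), so 4 is optimal.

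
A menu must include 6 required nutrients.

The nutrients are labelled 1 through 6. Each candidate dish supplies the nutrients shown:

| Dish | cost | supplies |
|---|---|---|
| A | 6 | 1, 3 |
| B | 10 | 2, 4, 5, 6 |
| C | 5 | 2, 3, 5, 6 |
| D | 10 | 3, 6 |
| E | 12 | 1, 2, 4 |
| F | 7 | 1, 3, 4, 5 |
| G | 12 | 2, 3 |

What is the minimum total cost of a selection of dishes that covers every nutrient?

C, F together cover every nutrient (C ∪ F = {1, 2, 3, 4, 5, 6}); total cost 5 + 7 = 12.
No covering selection has total cost below 12.

12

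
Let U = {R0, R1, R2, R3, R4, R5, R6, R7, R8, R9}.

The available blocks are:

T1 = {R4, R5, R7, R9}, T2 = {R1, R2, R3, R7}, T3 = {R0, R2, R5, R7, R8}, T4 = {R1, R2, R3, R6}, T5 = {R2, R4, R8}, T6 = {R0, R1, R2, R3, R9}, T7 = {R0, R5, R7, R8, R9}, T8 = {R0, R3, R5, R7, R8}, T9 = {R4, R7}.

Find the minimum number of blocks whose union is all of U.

T1 and T4 and T7 together: T1 ∪ T4 ∪ T7 = {R0, R1, R2, R3, R4, R5, R6, R7, R8, R9} — every element is covered.
Only T4 contains R6, so T4 is forced; the remaining 6 elements need at least 2 more blocks (each remaining block adds at most 5) — so at least 3 blocks are needed, and 3 is optimal.

3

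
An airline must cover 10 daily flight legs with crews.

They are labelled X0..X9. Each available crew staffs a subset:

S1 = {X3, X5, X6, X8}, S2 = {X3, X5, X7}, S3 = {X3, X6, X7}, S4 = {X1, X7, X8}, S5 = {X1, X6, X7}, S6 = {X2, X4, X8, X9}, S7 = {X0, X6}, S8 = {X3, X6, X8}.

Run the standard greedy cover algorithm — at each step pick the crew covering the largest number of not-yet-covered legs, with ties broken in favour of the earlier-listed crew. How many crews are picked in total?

Greedy: pick S1 (covers 4 new) → pick S6 (covers 3 new) → pick S4 (covers 2 new) → pick S7 (covers 1 new). Total picks: 4.

4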